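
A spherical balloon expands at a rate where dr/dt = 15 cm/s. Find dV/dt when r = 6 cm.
2160π cm³/s

V = (4/3)πr³
dV/dt = dV/dr · dr/dt = 4πr² · 15
At r = 6: dV/dt = 2160π cm³/s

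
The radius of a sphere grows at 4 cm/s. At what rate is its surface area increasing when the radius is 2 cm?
64π cm²/s

S = 4πr²
dS/dt = dS/dr · dr/dt = 8πr · 4
At r = 2: dS/dt = 64π cm²/s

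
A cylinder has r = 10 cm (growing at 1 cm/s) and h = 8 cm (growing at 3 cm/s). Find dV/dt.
460π cm³/s

V = πr²h
dV/dt = 2πrh·dr/dt + πr²·dh/dt
= 2π(10)(8)(1) + π(10)²(3)
= 460π cm³/s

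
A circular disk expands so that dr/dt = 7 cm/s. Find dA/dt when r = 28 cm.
392π cm²/s

A = πr²
dA/dt = 2πr · dr/dt = 2π(28)(7) = 392π cm²/s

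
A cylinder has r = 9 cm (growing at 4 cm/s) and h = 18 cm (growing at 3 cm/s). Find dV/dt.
1539π cm³/s

V = πr²h
dV/dt = 2πrh·dr/dt + πr²·dh/dt
= 2π(9)(18)(4) + π(9)²(3)
= 1539π cm³/s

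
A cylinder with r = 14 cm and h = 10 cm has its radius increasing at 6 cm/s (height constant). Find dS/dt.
456π cm²/s

S = 2πrh + 2πr² (lateral + bases)
dS/dt = (2πh + 4πr)·dr/dt = (2π·10 + 4π·14)·6
= 456π cm²/s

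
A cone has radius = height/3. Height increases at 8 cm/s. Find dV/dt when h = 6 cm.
32π cm³/s

V = (1/3)π(h/3)²h = πh³/27
dV/dt = πh²/9 · 8
At h = 6: dV/dt = 32π cm³/s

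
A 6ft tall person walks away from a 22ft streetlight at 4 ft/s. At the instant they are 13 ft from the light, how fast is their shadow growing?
3/2 ft/s

By similar triangles: 22/(x+s) = 6/s
Solving: s = 6x/16
ds/dt = 6/16 · dx/dt = 3/8 · 4 = 3/2 ft/s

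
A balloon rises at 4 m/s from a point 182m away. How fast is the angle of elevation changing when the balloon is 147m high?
0.013301 rad/s

tan(θ) = y/182
sec²(θ) · dθ/dt = (1/182) · dy/dt
dθ/dt = cos²(θ)/182 · 4 = 182/(182² + 147²) · 4
dθ/dt = 0.013301 rad/s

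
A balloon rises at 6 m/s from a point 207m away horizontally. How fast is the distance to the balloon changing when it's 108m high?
72√673/673 ≈ 2.775 m/s

z² = 207² + y²
z = √(207² + 108²) = 9√673
dz/dt = y/z · dy/dt = 108/(9√673) · 6 = 72√673/673 ≈ 2.775 m/s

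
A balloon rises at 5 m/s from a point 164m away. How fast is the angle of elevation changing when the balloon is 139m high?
0.017742 rad/s

tan(θ) = y/164
sec²(θ) · dθ/dt = (1/164) · dy/dt
dθ/dt = cos²(θ)/164 · 5 = 164/(164² + 139²) · 5
dθ/dt = 0.017742 rad/s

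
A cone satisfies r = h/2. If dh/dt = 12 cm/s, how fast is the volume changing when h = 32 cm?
3072π cm³/s

V = (1/3)π(h/2)²h = πh³/12
dV/dt = πh²/4 · 12
At h = 32: dV/dt = 3072π cm³/s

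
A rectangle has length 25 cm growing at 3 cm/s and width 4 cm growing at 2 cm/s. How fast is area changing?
62 cm²/s

A = lw
dA/dt = w·dl/dt + l·dw/dt = 4·3 + 25·2 = 62 cm²/s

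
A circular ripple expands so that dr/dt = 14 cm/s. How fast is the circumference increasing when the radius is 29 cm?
28π cm/s

C = 2πr
dC/dt = 2π · dr/dt = 2π · 14 = 28π cm/s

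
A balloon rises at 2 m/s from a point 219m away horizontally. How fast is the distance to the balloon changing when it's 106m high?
212√59197/59197 ≈ 0.8713 m/s

z² = 219² + y²
z = √(219² + 106²) = √59197
dz/dt = y/z · dy/dt = 106/√59197 · 2 = 212√59197/59197 ≈ 0.8713 m/s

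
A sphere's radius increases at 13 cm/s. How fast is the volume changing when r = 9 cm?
4212π cm³/s

V = (4/3)πr³
dV/dt = dV/dr · dr/dt = 4πr² · 13
At r = 9: dV/dt = 4212π cm³/s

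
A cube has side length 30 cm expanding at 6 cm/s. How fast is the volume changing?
16200 cm³/s

V = s³
dV/dt = 3s² · ds/dt = 3·30²·6 = 16200 cm³/s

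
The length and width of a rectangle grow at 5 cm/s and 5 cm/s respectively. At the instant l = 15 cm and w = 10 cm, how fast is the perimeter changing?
20 cm/s

P = 2(l + w)
dP/dt = 2(dl/dt + dw/dt) = 2(5 + 5) = 20 cm/s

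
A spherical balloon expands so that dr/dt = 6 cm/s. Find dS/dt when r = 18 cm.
864π cm²/s

S = 4πr²
dS/dt = dS/dr · dr/dt = 8πr · 6
At r = 18: dS/dt = 864π cm²/s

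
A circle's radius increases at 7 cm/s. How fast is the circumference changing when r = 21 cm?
14π cm/s

C = 2πr
dC/dt = 2π · dr/dt = 2π · 7 = 14π cm/s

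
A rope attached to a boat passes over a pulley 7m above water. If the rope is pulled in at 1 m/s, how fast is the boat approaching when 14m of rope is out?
2√3/3 ≈ 1.155 m/s

rope² = x² + 7²
x = √(14² - 7²) = 7√3
dx/dt = (rope/x) · d(rope)/dt = (14/(7√3)) · (-1) = -2√3/3 m/s
The boat approaches at 2√3/3 ≈ 1.155 m/s.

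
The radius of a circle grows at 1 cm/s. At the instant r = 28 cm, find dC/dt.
2π cm/s

C = 2πr
dC/dt = 2π · dr/dt = 2π · 1 = 2π cm/s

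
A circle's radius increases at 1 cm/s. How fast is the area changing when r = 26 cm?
52π cm²/s

A = πr²
dA/dt = 2πr · dr/dt = 2π(26)(1) = 52π cm²/s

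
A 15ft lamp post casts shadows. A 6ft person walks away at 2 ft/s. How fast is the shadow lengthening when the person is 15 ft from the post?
4/3 ft/s

By similar triangles: 15/(x+s) = 6/s
Solving: s = 6x/9
ds/dt = 6/9 · dx/dt = 2/3 · 2 = 4/3 ft/s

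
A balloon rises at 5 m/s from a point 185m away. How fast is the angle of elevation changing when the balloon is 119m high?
0.019117 rad/s

tan(θ) = y/185
sec²(θ) · dθ/dt = (1/185) · dy/dt
dθ/dt = cos²(θ)/185 · 5 = 185/(185² + 119²) · 5
dθ/dt = 0.019117 rad/s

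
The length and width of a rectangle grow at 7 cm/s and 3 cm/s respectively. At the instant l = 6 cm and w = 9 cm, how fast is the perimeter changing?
20 cm/s

P = 2(l + w)
dP/dt = 2(dl/dt + dw/dt) = 2(7 + 3) = 20 cm/s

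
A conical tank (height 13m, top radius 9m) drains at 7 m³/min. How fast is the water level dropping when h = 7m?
169/(567π) ≈ 0.09488 m/min

r/h = 9/13, so r = (9/13)h
V = (1/3)πr²h = (1/3)π((9/13)h)²h = (27/169)πh³
dV/dh = (81/169)πh²
dh/dt = (dV/dt)/(dV/dh) = -7/((81/169)π·7²) = -169/(567π) m/min
The level is dropping at 169/(567π) ≈ 0.09488 m/min.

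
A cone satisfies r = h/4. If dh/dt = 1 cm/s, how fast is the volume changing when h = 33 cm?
1089π/16 cm³/s

V = (1/3)π(h/4)²h = πh³/48
dV/dt = πh²/16 · 1
At h = 33: dV/dt = 1089π/16 cm³/s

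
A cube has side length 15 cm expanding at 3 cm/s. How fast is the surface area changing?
540 cm²/s

A = 6s²
dA/dt = 12s · ds/dt = 12·15·3 = 540 cm²/s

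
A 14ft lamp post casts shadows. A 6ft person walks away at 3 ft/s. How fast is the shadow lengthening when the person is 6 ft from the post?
9/4 ft/s

By similar triangles: 14/(x+s) = 6/s
Solving: s = 6x/8
ds/dt = 6/8 · dx/dt = 3/4 · 3 = 9/4 ft/s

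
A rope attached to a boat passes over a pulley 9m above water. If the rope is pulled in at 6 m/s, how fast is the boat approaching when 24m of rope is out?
48√55/55 ≈ 6.472 m/s

rope² = x² + 9²
x = √(24² - 9²) = 3√55
dx/dt = (rope/x) · d(rope)/dt = (24/(3√55)) · (-6) = -48√55/55 m/s
The boat approaches at 48√55/55 ≈ 6.472 m/s.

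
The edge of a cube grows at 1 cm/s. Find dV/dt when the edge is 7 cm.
147 cm³/s

V = s³
dV/dt = 3s² · ds/dt = 3·7²·1 = 147 cm³/s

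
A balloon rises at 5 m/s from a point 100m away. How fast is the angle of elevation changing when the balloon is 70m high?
0.033557 rad/s

tan(θ) = y/100
sec²(θ) · dθ/dt = (1/100) · dy/dt
dθ/dt = cos²(θ)/100 · 5 = 100/(100² + 70²) · 5
dθ/dt = 0.033557 rad/s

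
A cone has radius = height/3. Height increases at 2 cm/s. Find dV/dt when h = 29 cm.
1682π/9 cm³/s

V = (1/3)π(h/3)²h = πh³/27
dV/dt = πh²/9 · 2
At h = 29: dV/dt = 1682π/9 cm³/s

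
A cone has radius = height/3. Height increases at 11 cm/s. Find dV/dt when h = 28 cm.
8624π/9 cm³/s

V = (1/3)π(h/3)²h = πh³/27
dV/dt = πh²/9 · 11
At h = 28: dV/dt = 8624π/9 cm³/s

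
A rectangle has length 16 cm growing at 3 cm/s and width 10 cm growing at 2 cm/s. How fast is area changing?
62 cm²/s

A = lw
dA/dt = w·dl/dt + l·dw/dt = 10·3 + 16·2 = 62 cm²/s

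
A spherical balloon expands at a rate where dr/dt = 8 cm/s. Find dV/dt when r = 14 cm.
6272π cm³/s

V = (4/3)πr³
dV/dt = dV/dr · dr/dt = 4πr² · 8
At r = 14: dV/dt = 6272π cm³/s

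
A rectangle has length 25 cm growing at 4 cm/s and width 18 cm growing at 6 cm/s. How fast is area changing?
222 cm²/s

A = lw
dA/dt = w·dl/dt + l·dw/dt = 18·4 + 25·6 = 222 cm²/s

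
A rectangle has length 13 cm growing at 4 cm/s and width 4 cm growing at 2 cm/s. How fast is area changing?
42 cm²/s

A = lw
dA/dt = w·dl/dt + l·dw/dt = 4·4 + 13·2 = 42 cm²/s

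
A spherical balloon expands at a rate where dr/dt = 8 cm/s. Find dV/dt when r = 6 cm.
1152π cm³/s

V = (4/3)πr³
dV/dt = dV/dr · dr/dt = 4πr² · 8
At r = 6: dV/dt = 1152π cm³/s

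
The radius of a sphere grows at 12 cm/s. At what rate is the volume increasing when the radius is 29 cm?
40368π cm³/s

V = (4/3)πr³
dV/dt = dV/dr · dr/dt = 4πr² · 12
At r = 29: dV/dt = 40368π cm³/s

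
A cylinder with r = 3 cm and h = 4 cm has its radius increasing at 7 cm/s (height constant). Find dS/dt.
140π cm²/s

S = 2πrh + 2πr² (lateral + bases)
dS/dt = (2πh + 4πr)·dr/dt = (2π·4 + 4π·3)·7
= 140π cm²/s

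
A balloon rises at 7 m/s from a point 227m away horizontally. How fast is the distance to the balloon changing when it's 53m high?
371√54338/54338 ≈ 1.592 m/s

z² = 227² + y²
z = √(227² + 53²) = √54338
dz/dt = y/z · dy/dt = 53/√54338 · 7 = 371√54338/54338 ≈ 1.592 m/s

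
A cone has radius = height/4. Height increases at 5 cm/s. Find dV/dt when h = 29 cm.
4205π/16 cm³/s

V = (1/3)π(h/4)²h = πh³/48
dV/dt = πh²/16 · 5
At h = 29: dV/dt = 4205π/16 cm³/s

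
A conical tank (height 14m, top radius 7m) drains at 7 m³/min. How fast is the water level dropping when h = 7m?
4/(7π) ≈ 0.1819 m/min

r/h = 7/14, so r = (1/2)h
V = (1/3)πr²h = (1/3)π((1/2)h)²h = (1/12)πh³
dV/dh = (1/4)πh²
dh/dt = (dV/dt)/(dV/dh) = -7/((1/4)π·7²) = -4/(7π) m/min
The level is dropping at 4/(7π) ≈ 0.1819 m/min.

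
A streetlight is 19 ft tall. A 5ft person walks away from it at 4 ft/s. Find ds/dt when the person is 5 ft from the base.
10/7 ft/s

By similar triangles: 19/(x+s) = 5/s
Solving: s = 5x/14
ds/dt = 5/14 · dx/dt = 5/14 · 4 = 10/7 ft/s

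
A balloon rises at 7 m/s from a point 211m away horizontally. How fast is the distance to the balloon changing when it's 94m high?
658√53357/53357 ≈ 2.849 m/s

z² = 211² + y²
z = √(211² + 94²) = √53357
dz/dt = y/z · dy/dt = 94/√53357 · 7 = 658√53357/53357 ≈ 2.849 m/s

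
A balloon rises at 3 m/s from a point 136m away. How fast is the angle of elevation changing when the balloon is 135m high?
0.011111 rad/s

tan(θ) = y/136
sec²(θ) · dθ/dt = (1/136) · dy/dt
dθ/dt = cos²(θ)/136 · 3 = 136/(136² + 135²) · 3
dθ/dt = 0.011111 rad/s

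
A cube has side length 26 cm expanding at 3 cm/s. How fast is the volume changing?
6084 cm³/s

V = s³
dV/dt = 3s² · ds/dt = 3·26²·3 = 6084 cm³/s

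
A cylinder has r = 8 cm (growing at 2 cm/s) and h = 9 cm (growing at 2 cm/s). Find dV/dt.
416π cm³/s

V = πr²h
dV/dt = 2πrh·dr/dt + πr²·dh/dt
= 2π(8)(9)(2) + π(8)²(2)
= 416π cm³/s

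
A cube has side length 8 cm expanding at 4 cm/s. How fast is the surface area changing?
384 cm²/s

A = 6s²
dA/dt = 12s · ds/dt = 12·8·4 = 384 cm²/s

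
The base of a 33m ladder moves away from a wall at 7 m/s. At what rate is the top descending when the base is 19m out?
19√182/52 ≈ 4.929 m/s

x² + y² = 33²
2x·dx/dt + 2y·dy/dt = 0
dy/dt = -x/y · dx/dt = -19/(2√182) · 7 = -19√182/52 m/s
The top is descending at 19√182/52 ≈ 4.929 m/s.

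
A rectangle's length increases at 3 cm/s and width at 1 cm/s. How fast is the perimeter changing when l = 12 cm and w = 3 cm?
8 cm/s

P = 2(l + w)
dP/dt = 2(dl/dt + dw/dt) = 2(3 + 1) = 8 cm/s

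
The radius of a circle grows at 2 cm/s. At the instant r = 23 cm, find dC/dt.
4π cm/s

C = 2πr
dC/dt = 2π · dr/dt = 2π · 2 = 4π cm/s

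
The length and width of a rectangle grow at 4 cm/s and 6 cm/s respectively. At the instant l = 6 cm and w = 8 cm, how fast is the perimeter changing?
20 cm/s

P = 2(l + w)
dP/dt = 2(dl/dt + dw/dt) = 2(4 + 6) = 20 cm/s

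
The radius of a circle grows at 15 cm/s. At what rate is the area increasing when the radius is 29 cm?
870π cm²/s

A = πr²
dA/dt = 2πr · dr/dt = 2π(29)(15) = 870π cm²/s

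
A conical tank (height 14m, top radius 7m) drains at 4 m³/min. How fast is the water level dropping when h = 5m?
16/(25π) ≈ 0.2037 m/min

r/h = 7/14, so r = (1/2)h
V = (1/3)πr²h = (1/3)π((1/2)h)²h = (1/12)πh³
dV/dh = (1/4)πh²
dh/dt = (dV/dt)/(dV/dh) = -4/((1/4)π·5²) = -16/(25π) m/min
The level is dropping at 16/(25π) ≈ 0.2037 m/min.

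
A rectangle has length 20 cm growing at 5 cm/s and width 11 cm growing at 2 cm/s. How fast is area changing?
95 cm²/s

A = lw
dA/dt = w·dl/dt + l·dw/dt = 11·5 + 20·2 = 95 cm²/s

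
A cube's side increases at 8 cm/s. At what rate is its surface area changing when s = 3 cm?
288 cm²/s

A = 6s²
dA/dt = 12s · ds/dt = 12·3·8 = 288 cm²/s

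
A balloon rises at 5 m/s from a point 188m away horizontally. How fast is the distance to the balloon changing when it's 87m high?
435√42913/42913 ≈ 2.1 m/s

z² = 188² + y²
z = √(188² + 87²) = √42913
dz/dt = y/z · dy/dt = 87/√42913 · 5 = 435√42913/42913 ≈ 2.1 m/s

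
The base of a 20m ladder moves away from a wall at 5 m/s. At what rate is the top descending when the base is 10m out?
5√3/3 ≈ 2.887 m/s

x² + y² = 20²
2x·dx/dt + 2y·dy/dt = 0
dy/dt = -x/y · dx/dt = -10/(10√3) · 5 = -5√3/3 m/s
The top is descending at 5√3/3 ≈ 2.887 m/s.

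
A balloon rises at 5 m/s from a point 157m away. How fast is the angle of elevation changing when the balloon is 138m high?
0.017966 rad/s

tan(θ) = y/157
sec²(θ) · dθ/dt = (1/157) · dy/dt
dθ/dt = cos²(θ)/157 · 5 = 157/(157² + 138²) · 5
dθ/dt = 0.017966 rad/s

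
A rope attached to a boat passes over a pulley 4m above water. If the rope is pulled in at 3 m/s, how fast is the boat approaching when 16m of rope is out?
4√15/5 ≈ 3.098 m/s

rope² = x² + 4²
x = √(16² - 4²) = 4√15
dx/dt = (rope/x) · d(rope)/dt = (16/(4√15)) · (-3) = -4√15/5 m/s
The boat approaches at 4√15/5 ≈ 3.098 m/s.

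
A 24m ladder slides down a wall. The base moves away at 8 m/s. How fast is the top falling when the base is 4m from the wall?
8√35/35 ≈ 1.352 m/s

x² + y² = 24²
2x·dx/dt + 2y·dy/dt = 0
dy/dt = -x/y · dx/dt = -4/(4√35) · 8 = -8√35/35 m/s
The top is descending at 8√35/35 ≈ 1.352 m/s.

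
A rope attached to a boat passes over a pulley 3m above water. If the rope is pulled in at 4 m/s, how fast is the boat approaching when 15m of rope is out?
5√6/3 ≈ 4.082 m/s

rope² = x² + 3²
x = √(15² - 3²) = 6√6
dx/dt = (rope/x) · d(rope)/dt = (15/(6√6)) · (-4) = -5√6/3 m/s
The boat approaches at 5√6/3 ≈ 4.082 m/s.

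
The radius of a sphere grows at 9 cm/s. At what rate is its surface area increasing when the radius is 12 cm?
864π cm²/s

S = 4πr²
dS/dt = dS/dr · dr/dt = 8πr · 9
At r = 12: dS/dt = 864π cm²/s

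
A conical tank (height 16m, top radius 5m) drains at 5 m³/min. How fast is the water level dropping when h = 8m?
4/(5π) ≈ 0.2546 m/min

r/h = 5/16, so r = (5/16)h
V = (1/3)πr²h = (1/3)π((5/16)h)²h = (25/768)πh³
dV/dh = (25/256)πh²
dh/dt = (dV/dt)/(dV/dh) = -5/((25/256)π·8²) = -4/(5π) m/min
The level is dropping at 4/(5π) ≈ 0.2546 m/min.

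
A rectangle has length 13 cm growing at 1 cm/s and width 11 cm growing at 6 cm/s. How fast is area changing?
89 cm²/s

A = lw
dA/dt = w·dl/dt + l·dw/dt = 11·1 + 13·6 = 89 cm²/s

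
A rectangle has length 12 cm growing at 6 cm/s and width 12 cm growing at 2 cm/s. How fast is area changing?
96 cm²/s

A = lw
dA/dt = w·dl/dt + l·dw/dt = 12·6 + 12·2 = 96 cm²/s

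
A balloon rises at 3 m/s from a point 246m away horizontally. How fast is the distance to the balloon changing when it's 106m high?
159√17938/17938 ≈ 1.187 m/s

z² = 246² + y²
z = √(246² + 106²) = 2√17938
dz/dt = y/z · dy/dt = 106/(2√17938) · 3 = 159√17938/17938 ≈ 1.187 m/s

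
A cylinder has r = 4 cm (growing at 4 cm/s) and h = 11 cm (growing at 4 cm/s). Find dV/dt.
416π cm³/s

V = πr²h
dV/dt = 2πrh·dr/dt + πr²·dh/dt
= 2π(4)(11)(4) + π(4)²(4)
= 416π cm³/s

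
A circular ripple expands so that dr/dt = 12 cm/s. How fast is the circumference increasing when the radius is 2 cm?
24π cm/s

C = 2πr
dC/dt = 2π · dr/dt = 2π · 12 = 24π cm/s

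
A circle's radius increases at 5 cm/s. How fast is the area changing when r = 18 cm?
180π cm²/s

A = πr²
dA/dt = 2πr · dr/dt = 2π(18)(5) = 180π cm²/s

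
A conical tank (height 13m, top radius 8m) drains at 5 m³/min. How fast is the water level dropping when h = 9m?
845/(5184π) ≈ 0.05189 m/min

r/h = 8/13, so r = (8/13)h
V = (1/3)πr²h = (1/3)π((8/13)h)²h = (64/507)πh³
dV/dh = (64/169)πh²
dh/dt = (dV/dt)/(dV/dh) = -5/((64/169)π·9²) = -845/(5184π) m/min
The level is dropping at 845/(5184π) ≈ 0.05189 m/min.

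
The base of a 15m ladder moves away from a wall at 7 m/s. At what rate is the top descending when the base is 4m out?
28√209/209 ≈ 1.937 m/s

x² + y² = 15²
2x·dx/dt + 2y·dy/dt = 0
dy/dt = -x/y · dx/dt = -4/√209 · 7 = -28√209/209 m/s
The top is descending at 28√209/209 ≈ 1.937 m/s.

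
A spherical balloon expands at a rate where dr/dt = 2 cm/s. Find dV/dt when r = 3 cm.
72π cm³/s

V = (4/3)πr³
dV/dt = dV/dr · dr/dt = 4πr² · 2
At r = 3: dV/dt = 72π cm³/s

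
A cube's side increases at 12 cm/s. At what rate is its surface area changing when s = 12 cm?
1728 cm²/s

A = 6s²
dA/dt = 12s · ds/dt = 12·12·12 = 1728 cm²/s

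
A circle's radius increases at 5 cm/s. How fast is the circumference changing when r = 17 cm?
10π cm/s

C = 2πr
dC/dt = 2π · dr/dt = 2π · 5 = 10π cm/s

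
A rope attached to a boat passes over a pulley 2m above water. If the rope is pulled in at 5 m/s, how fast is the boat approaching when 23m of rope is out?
23√21/21 ≈ 5.019 m/s

rope² = x² + 2²
x = √(23² - 2²) = 5√21
dx/dt = (rope/x) · d(rope)/dt = (23/(5√21)) · (-5) = -23√21/21 m/s
The boat approaches at 23√21/21 ≈ 5.019 m/s.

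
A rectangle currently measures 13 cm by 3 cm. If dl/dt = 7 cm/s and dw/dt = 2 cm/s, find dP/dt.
18 cm/s

P = 2(l + w)
dP/dt = 2(dl/dt + dw/dt) = 2(7 + 2) = 18 cm/s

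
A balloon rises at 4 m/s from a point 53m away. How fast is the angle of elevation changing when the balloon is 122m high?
0.011982 rad/s

tan(θ) = y/53
sec²(θ) · dθ/dt = (1/53) · dy/dt
dθ/dt = cos²(θ)/53 · 4 = 53/(53² + 122²) · 4
dθ/dt = 0.011982 rad/s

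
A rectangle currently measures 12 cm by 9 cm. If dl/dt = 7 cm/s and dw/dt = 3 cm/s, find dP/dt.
20 cm/s

P = 2(l + w)
dP/dt = 2(dl/dt + dw/dt) = 2(7 + 3) = 20 cm/s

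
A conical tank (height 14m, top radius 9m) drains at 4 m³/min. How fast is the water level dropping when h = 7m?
16/(81π) ≈ 0.06288 m/min

r/h = 9/14, so r = (9/14)h
V = (1/3)πr²h = (1/3)π((9/14)h)²h = (27/196)πh³
dV/dh = (81/196)πh²
dh/dt = (dV/dt)/(dV/dh) = -4/((81/196)π·7²) = -16/(81π) m/min
The level is dropping at 16/(81π) ≈ 0.06288 m/min.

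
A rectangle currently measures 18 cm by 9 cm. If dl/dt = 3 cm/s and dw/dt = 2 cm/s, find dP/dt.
10 cm/s

P = 2(l + w)
dP/dt = 2(dl/dt + dw/dt) = 2(3 + 2) = 10 cm/s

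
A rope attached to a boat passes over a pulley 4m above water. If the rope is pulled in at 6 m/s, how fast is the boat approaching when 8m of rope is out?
4√3 ≈ 6.928 m/s

rope² = x² + 4²
x = √(8² - 4²) = 4√3
dx/dt = (rope/x) · d(rope)/dt = (8/(4√3)) · (-6) = -4√3 m/s
The boat approaches at 4√3 ≈ 6.928 m/s.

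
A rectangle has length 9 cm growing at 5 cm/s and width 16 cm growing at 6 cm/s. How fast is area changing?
134 cm²/s

A = lw
dA/dt = w·dl/dt + l·dw/dt = 16·5 + 9·6 = 134 cm²/s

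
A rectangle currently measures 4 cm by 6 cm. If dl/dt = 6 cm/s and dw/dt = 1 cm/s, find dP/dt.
14 cm/s

P = 2(l + w)
dP/dt = 2(dl/dt + dw/dt) = 2(6 + 1) = 14 cm/s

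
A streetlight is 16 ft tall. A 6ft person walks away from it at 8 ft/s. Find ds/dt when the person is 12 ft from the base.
24/5 ft/s

By similar triangles: 16/(x+s) = 6/s
Solving: s = 6x/10
ds/dt = 6/10 · dx/dt = 3/5 · 8 = 24/5 ft/s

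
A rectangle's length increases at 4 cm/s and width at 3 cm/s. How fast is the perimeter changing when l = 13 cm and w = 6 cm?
14 cm/s

P = 2(l + w)
dP/dt = 2(dl/dt + dw/dt) = 2(4 + 3) = 14 cm/s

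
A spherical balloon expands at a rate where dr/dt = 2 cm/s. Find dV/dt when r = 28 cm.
6272π cm³/s

V = (4/3)πr³
dV/dt = dV/dr · dr/dt = 4πr² · 2
At r = 28: dV/dt = 6272π cm³/s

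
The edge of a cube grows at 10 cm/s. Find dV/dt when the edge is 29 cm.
25230 cm³/s

V = s³
dV/dt = 3s² · ds/dt = 3·29²·10 = 25230 cm³/s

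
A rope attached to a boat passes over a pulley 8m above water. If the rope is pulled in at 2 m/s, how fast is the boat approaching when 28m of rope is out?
14√5/15 ≈ 2.087 m/s

rope² = x² + 8²
x = √(28² - 8²) = 12√5
dx/dt = (rope/x) · d(rope)/dt = (28/(12√5)) · (-2) = -14√5/15 m/s
The boat approaches at 14√5/15 ≈ 2.087 m/s.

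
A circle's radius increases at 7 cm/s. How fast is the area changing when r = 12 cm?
168π cm²/s

A = πr²
dA/dt = 2πr · dr/dt = 2π(12)(7) = 168π cm²/s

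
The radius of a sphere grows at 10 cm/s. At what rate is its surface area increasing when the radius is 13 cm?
1040π cm²/s

S = 4πr²
dS/dt = dS/dr · dr/dt = 8πr · 10
At r = 13: dS/dt = 1040π cm²/s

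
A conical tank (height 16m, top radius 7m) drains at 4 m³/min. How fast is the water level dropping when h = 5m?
1024/(1225π) ≈ 0.2661 m/min

r/h = 7/16, so r = (7/16)h
V = (1/3)πr²h = (1/3)π((7/16)h)²h = (49/768)πh³
dV/dh = (49/256)πh²
dh/dt = (dV/dt)/(dV/dh) = -4/((49/256)π·5²) = -1024/(1225π) m/min
The level is dropping at 1024/(1225π) ≈ 0.2661 m/min.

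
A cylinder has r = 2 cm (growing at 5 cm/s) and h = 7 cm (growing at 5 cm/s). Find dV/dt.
160π cm³/s

V = πr²h
dV/dt = 2πrh·dr/dt + πr²·dh/dt
= 2π(2)(7)(5) + π(2)²(5)
= 160π cm³/s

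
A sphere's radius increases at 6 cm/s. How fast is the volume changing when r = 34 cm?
27744π cm³/s

V = (4/3)πr³
dV/dt = dV/dr · dr/dt = 4πr² · 6
At r = 34: dV/dt = 27744π cm³/s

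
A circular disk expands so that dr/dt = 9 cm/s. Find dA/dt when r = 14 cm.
252π cm²/s

A = πr²
dA/dt = 2πr · dr/dt = 2π(14)(9) = 252π cm²/s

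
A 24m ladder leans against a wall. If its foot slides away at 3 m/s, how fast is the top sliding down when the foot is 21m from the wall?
7√15/5 ≈ 5.422 m/s

x² + y² = 24²
2x·dx/dt + 2y·dy/dt = 0
dy/dt = -x/y · dx/dt = -21/(3√15) · 3 = -7√15/5 m/s
The top is descending at 7√15/5 ≈ 5.422 m/s.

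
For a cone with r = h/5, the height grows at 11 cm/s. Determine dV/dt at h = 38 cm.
15884π/25 cm³/s

V = (1/3)π(h/5)²h = πh³/75
dV/dt = πh²/25 · 11
At h = 38: dV/dt = 15884π/25 cm³/s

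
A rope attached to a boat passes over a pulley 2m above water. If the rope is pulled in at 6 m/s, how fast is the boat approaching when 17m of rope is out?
34√285/95 ≈ 6.042 m/s

rope² = x² + 2²
x = √(17² - 2²) = √285
dx/dt = (rope/x) · d(rope)/dt = (17/√285) · (-6) = -34√285/95 m/s
The boat approaches at 34√285/95 ≈ 6.042 m/s.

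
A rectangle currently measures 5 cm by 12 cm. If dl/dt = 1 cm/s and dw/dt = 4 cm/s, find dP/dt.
10 cm/s

P = 2(l + w)
dP/dt = 2(dl/dt + dw/dt) = 2(1 + 4) = 10 cm/s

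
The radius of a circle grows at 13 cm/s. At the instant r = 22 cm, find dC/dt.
26π cm/s

C = 2πr
dC/dt = 2π · dr/dt = 2π · 13 = 26π cm/s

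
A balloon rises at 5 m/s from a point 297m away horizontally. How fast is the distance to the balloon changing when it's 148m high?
740√110113/110113 ≈ 2.23 m/s

z² = 297² + y²
z = √(297² + 148²) = √110113
dz/dt = y/z · dy/dt = 148/√110113 · 5 = 740√110113/110113 ≈ 2.23 m/s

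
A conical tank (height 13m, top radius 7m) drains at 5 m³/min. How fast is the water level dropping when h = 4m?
845/(784π) ≈ 0.3431 m/min

r/h = 7/13, so r = (7/13)h
V = (1/3)πr²h = (1/3)π((7/13)h)²h = (49/507)πh³
dV/dh = (49/169)πh²
dh/dt = (dV/dt)/(dV/dh) = -5/((49/169)π·4²) = -845/(784π) m/min
The level is dropping at 845/(784π) ≈ 0.3431 m/min.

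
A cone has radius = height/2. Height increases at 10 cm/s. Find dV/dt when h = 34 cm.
2890π cm³/s

V = (1/3)π(h/2)²h = πh³/12
dV/dt = πh²/4 · 10
At h = 34: dV/dt = 2890π cm³/s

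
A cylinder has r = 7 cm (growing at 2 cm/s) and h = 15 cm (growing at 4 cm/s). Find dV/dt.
616π cm³/s

V = πr²h
dV/dt = 2πrh·dr/dt + πr²·dh/dt
= 2π(7)(15)(2) + π(7)²(4)
= 616π cm³/s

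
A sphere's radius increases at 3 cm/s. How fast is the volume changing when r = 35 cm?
14700π cm³/s

V = (4/3)πr³
dV/dt = dV/dr · dr/dt = 4πr² · 3
At r = 35: dV/dt = 14700π cm³/s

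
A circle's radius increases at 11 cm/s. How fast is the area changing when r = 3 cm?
66π cm²/s

A = πr²
dA/dt = 2πr · dr/dt = 2π(3)(11) = 66π cm²/s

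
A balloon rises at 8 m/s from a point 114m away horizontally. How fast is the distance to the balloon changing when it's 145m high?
1160√34021/34021 ≈ 6.289 m/s

z² = 114² + y²
z = √(114² + 145²) = √34021
dz/dt = y/z · dy/dt = 145/√34021 · 8 = 1160√34021/34021 ≈ 6.289 m/s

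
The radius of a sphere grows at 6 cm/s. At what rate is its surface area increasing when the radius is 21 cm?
1008π cm²/s

S = 4πr²
dS/dt = dS/dr · dr/dt = 8πr · 6
At r = 21: dS/dt = 1008π cm²/s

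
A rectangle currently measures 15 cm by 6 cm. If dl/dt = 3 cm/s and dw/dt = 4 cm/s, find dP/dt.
14 cm/s

P = 2(l + w)
dP/dt = 2(dl/dt + dw/dt) = 2(3 + 4) = 14 cm/s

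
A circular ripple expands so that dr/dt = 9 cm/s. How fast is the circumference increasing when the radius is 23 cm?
18π cm/s

C = 2πr
dC/dt = 2π · dr/dt = 2π · 9 = 18π cm/s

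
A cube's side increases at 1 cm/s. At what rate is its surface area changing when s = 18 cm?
216 cm²/s

A = 6s²
dA/dt = 12s · ds/dt = 12·18·1 = 216 cm²/s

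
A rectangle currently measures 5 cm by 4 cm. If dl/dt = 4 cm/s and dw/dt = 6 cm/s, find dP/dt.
20 cm/s

P = 2(l + w)
dP/dt = 2(dl/dt + dw/dt) = 2(4 + 6) = 20 cm/s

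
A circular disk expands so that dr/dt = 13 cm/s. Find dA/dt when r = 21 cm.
546π cm²/s

A = πr²
dA/dt = 2πr · dr/dt = 2π(21)(13) = 546π cm²/s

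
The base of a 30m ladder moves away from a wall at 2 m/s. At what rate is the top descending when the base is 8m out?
8√209/209 ≈ 0.5534 m/s

x² + y² = 30²
2x·dx/dt + 2y·dy/dt = 0
dy/dt = -x/y · dx/dt = -8/(2√209) · 2 = -8√209/209 m/s
The top is descending at 8√209/209 ≈ 0.5534 m/s.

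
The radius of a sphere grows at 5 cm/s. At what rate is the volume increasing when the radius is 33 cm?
21780π cm³/s

V = (4/3)πr³
dV/dt = dV/dr · dr/dt = 4πr² · 5
At r = 33: dV/dt = 21780π cm³/s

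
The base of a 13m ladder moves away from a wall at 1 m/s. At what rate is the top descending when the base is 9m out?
9√22/44 ≈ 0.9594 m/s

x² + y² = 13²
2x·dx/dt + 2y·dy/dt = 0
dy/dt = -x/y · dx/dt = -9/(2√22) · 1 = -9√22/44 m/s
The top is descending at 9√22/44 ≈ 0.9594 m/s.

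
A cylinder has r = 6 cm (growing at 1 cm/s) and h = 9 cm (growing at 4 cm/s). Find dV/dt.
252π cm³/s

V = πr²h
dV/dt = 2πrh·dr/dt + πr²·dh/dt
= 2π(6)(9)(1) + π(6)²(4)
= 252π cm³/s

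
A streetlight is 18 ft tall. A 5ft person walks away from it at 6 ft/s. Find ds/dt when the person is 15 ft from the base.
30/13 ft/s

By similar triangles: 18/(x+s) = 5/s
Solving: s = 5x/13
ds/dt = 5/13 · dx/dt = 5/13 · 6 = 30/13 ft/s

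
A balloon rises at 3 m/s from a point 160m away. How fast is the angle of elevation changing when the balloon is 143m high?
0.010424 rad/s

tan(θ) = y/160
sec²(θ) · dθ/dt = (1/160) · dy/dt
dθ/dt = cos²(θ)/160 · 3 = 160/(160² + 143²) · 3
dθ/dt = 0.010424 rad/s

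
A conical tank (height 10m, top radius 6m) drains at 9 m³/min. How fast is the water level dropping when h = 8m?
25/(64π) ≈ 0.1243 m/min

r/h = 6/10, so r = (3/5)h
V = (1/3)πr²h = (1/3)π((3/5)h)²h = (3/25)πh³
dV/dh = (9/25)πh²
dh/dt = (dV/dt)/(dV/dh) = -9/((9/25)π·8²) = -25/(64π) m/min
The level is dropping at 25/(64π) ≈ 0.1243 m/min.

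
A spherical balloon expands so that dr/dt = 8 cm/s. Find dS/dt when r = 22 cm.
1408π cm²/s

S = 4πr²
dS/dt = dS/dr · dr/dt = 8πr · 8
At r = 22: dS/dt = 1408π cm²/s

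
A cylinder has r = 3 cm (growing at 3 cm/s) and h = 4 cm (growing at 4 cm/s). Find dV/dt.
108π cm³/s

V = πr²h
dV/dt = 2πrh·dr/dt + πr²·dh/dt
= 2π(3)(4)(3) + π(3)²(4)
= 108π cm³/s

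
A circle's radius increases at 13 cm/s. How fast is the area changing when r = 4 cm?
104π cm²/s

A = πr²
dA/dt = 2πr · dr/dt = 2π(4)(13) = 104π cm²/s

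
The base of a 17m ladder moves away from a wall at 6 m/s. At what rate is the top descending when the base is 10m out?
20√21/21 ≈ 4.364 m/s

x² + y² = 17²
2x·dx/dt + 2y·dy/dt = 0
dy/dt = -x/y · dx/dt = -10/(3√21) · 6 = -20√21/21 m/s
The top is descending at 20√21/21 ≈ 4.364 m/s.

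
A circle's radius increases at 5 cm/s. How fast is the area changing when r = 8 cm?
80π cm²/s

A = πr²
dA/dt = 2πr · dr/dt = 2π(8)(5) = 80π cm²/s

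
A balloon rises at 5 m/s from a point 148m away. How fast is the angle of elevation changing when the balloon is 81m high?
0.025997 rad/s

tan(θ) = y/148
sec²(θ) · dθ/dt = (1/148) · dy/dt
dθ/dt = cos²(θ)/148 · 5 = 148/(148² + 81²) · 5
dθ/dt = 0.025997 rad/s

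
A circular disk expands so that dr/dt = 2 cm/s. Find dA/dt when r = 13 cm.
52π cm²/s

A = πr²
dA/dt = 2πr · dr/dt = 2π(13)(2) = 52π cm²/s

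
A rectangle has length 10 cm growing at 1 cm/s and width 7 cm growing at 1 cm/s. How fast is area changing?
17 cm²/s

A = lw
dA/dt = w·dl/dt + l·dw/dt = 7·1 + 10·1 = 17 cm²/s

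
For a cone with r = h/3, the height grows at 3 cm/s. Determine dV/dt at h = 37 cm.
1369π/3 cm³/s

V = (1/3)π(h/3)²h = πh³/27
dV/dt = πh²/9 · 3
At h = 37: dV/dt = 1369π/3 cm³/s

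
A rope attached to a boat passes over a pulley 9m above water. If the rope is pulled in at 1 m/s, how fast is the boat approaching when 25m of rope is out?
25√34/136 ≈ 1.072 m/s

rope² = x² + 9²
x = √(25² - 9²) = 4√34
dx/dt = (rope/x) · d(rope)/dt = (25/(4√34)) · (-1) = -25√34/136 m/s
The boat approaches at 25√34/136 ≈ 1.072 m/s.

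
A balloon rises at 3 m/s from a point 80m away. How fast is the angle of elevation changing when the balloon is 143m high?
0.008939 rad/s

tan(θ) = y/80
sec²(θ) · dθ/dt = (1/80) · dy/dt
dθ/dt = cos²(θ)/80 · 3 = 80/(80² + 143²) · 3
dθ/dt = 0.008939 rad/s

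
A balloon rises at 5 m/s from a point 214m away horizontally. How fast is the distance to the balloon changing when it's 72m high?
36√12745/2549 ≈ 1.594 m/s

z² = 214² + y²
z = √(214² + 72²) = 2√12745
dz/dt = y/z · dy/dt = 72/(2√12745) · 5 = 36√12745/2549 ≈ 1.594 m/s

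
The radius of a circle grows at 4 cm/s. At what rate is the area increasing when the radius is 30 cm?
240π cm²/s

A = πr²
dA/dt = 2πr · dr/dt = 2π(30)(4) = 240π cm²/s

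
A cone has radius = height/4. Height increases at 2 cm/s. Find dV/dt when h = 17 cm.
289π/8 cm³/s

V = (1/3)π(h/4)²h = πh³/48
dV/dt = πh²/16 · 2
At h = 17: dV/dt = 289π/8 cm³/s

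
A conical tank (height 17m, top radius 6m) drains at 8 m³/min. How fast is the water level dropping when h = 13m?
578/(1521π) ≈ 0.121 m/min

r/h = 6/17, so r = (6/17)h
V = (1/3)πr²h = (1/3)π((6/17)h)²h = (12/289)πh³
dV/dh = (36/289)πh²
dh/dt = (dV/dt)/(dV/dh) = -8/((36/289)π·13²) = -578/(1521π) m/min
The level is dropping at 578/(1521π) ≈ 0.121 m/min.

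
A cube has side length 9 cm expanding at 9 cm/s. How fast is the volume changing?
2187 cm³/s

V = s³
dV/dt = 3s² · ds/dt = 3·9²·9 = 2187 cm³/s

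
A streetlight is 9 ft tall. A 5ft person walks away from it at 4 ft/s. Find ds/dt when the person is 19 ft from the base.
5 ft/s

By similar triangles: 9/(x+s) = 5/s
Solving: s = 5x/4
ds/dt = 5/4 · dx/dt = 5/4 · 4 = 5 ft/s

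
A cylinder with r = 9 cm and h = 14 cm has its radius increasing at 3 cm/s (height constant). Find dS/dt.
192π cm²/s

S = 2πrh + 2πr² (lateral + bases)
dS/dt = (2πh + 4πr)·dr/dt = (2π·14 + 4π·9)·3
= 192π cm²/s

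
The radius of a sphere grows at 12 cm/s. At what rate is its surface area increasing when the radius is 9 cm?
864π cm²/s

S = 4πr²
dS/dt = dS/dr · dr/dt = 8πr · 12
At r = 9: dS/dt = 864π cm²/s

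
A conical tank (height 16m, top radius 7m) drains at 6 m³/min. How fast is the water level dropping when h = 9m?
512/(1323π) ≈ 0.1232 m/min

r/h = 7/16, so r = (7/16)h
V = (1/3)πr²h = (1/3)π((7/16)h)²h = (49/768)πh³
dV/dh = (49/256)πh²
dh/dt = (dV/dt)/(dV/dh) = -6/((49/256)π·9²) = -512/(1323π) m/min
The level is dropping at 512/(1323π) ≈ 0.1232 m/min.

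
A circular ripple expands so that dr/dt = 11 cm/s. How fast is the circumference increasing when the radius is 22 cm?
22π cm/s

C = 2πr
dC/dt = 2π · dr/dt = 2π · 11 = 22π cm/s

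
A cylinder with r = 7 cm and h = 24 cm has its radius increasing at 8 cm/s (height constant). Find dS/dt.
608π cm²/s

S = 2πrh + 2πr² (lateral + bases)
dS/dt = (2πh + 4πr)·dr/dt = (2π·24 + 4π·7)·8
= 608π cm²/s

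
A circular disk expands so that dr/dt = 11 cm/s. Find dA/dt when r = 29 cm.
638π cm²/s

A = πr²
dA/dt = 2πr · dr/dt = 2π(29)(11) = 638π cm²/s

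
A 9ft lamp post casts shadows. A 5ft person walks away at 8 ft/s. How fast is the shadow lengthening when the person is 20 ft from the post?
10 ft/s

By similar triangles: 9/(x+s) = 5/s
Solving: s = 5x/4
ds/dt = 5/4 · dx/dt = 5/4 · 8 = 10 ft/s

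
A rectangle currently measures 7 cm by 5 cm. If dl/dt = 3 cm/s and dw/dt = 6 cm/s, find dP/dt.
18 cm/s

P = 2(l + w)
dP/dt = 2(dl/dt + dw/dt) = 2(3 + 6) = 18 cm/s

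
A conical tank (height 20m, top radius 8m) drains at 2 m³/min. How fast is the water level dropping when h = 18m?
25/(648π) ≈ 0.01228 m/min

r/h = 8/20, so r = (2/5)h
V = (1/3)πr²h = (1/3)π((2/5)h)²h = (4/75)πh³
dV/dh = (4/25)πh²
dh/dt = (dV/dt)/(dV/dh) = -2/((4/25)π·18²) = -25/(648π) m/min
The level is dropping at 25/(648π) ≈ 0.01228 m/min.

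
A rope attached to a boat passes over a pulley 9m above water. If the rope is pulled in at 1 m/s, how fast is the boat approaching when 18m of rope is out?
2√3/3 ≈ 1.155 m/s

rope² = x² + 9²
x = √(18² - 9²) = 9√3
dx/dt = (rope/x) · d(rope)/dt = (18/(9√3)) · (-1) = -2√3/3 m/s
The boat approaches at 2√3/3 ≈ 1.155 m/s.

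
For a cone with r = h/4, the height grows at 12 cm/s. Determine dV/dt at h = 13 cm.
507π/4 cm³/s

V = (1/3)π(h/4)²h = πh³/48
dV/dt = πh²/16 · 12
At h = 13: dV/dt = 507π/4 cm³/s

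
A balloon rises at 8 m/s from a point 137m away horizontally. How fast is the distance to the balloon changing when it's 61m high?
244√22490/11245 ≈ 3.254 m/s

z² = 137² + y²
z = √(137² + 61²) = √22490
dz/dt = y/z · dy/dt = 61/√22490 · 8 = 244√22490/11245 ≈ 3.254 m/s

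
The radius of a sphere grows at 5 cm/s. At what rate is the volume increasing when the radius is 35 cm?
24500π cm³/s

V = (4/3)πr³
dV/dt = dV/dr · dr/dt = 4πr² · 5
At r = 35: dV/dt = 24500π cm³/s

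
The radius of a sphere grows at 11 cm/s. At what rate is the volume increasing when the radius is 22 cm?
21296π cm³/s

V = (4/3)πr³
dV/dt = dV/dr · dr/dt = 4πr² · 11
At r = 22: dV/dt = 21296π cm³/s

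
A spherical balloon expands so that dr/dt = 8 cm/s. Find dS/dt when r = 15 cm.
960π cm²/s

S = 4πr²
dS/dt = dS/dr · dr/dt = 8πr · 8
At r = 15: dS/dt = 960π cm²/s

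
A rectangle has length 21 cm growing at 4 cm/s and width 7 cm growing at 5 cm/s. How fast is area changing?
133 cm²/s

A = lw
dA/dt = w·dl/dt + l·dw/dt = 7·4 + 21·5 = 133 cm²/s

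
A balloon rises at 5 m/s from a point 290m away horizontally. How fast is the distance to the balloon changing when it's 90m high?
45√922/922 ≈ 1.482 m/s

z² = 290² + y²
z = √(290² + 90²) = 10√922
dz/dt = y/z · dy/dt = 90/(10√922) · 5 = 45√922/922 ≈ 1.482 m/s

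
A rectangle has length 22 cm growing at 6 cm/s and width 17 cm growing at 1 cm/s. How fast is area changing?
124 cm²/s

A = lw
dA/dt = w·dl/dt + l·dw/dt = 17·6 + 22·1 = 124 cm²/s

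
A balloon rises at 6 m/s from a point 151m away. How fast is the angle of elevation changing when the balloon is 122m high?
0.024041 rad/s

tan(θ) = y/151
sec²(θ) · dθ/dt = (1/151) · dy/dt
dθ/dt = cos²(θ)/151 · 6 = 151/(151² + 122²) · 6
dθ/dt = 0.024041 rad/s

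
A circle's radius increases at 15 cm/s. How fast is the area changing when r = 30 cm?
900π cm²/s

A = πr²
dA/dt = 2πr · dr/dt = 2π(30)(15) = 900π cm²/s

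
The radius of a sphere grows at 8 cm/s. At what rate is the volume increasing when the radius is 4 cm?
512π cm³/s

V = (4/3)πr³
dV/dt = dV/dr · dr/dt = 4πr² · 8
At r = 4: dV/dt = 512π cm³/s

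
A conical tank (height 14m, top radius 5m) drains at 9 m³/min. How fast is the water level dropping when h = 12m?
49/(100π) ≈ 0.156 m/min

r/h = 5/14, so r = (5/14)h
V = (1/3)πr²h = (1/3)π((5/14)h)²h = (25/588)πh³
dV/dh = (25/196)πh²
dh/dt = (dV/dt)/(dV/dh) = -9/((25/196)π·12²) = -49/(100π) m/min
The level is dropping at 49/(100π) ≈ 0.156 m/min.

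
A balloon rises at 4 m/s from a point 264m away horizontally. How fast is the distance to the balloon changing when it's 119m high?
476√83857/83857 ≈ 1.644 m/s

z² = 264² + y²
z = √(264² + 119²) = √83857
dz/dt = y/z · dy/dt = 119/√83857 · 4 = 476√83857/83857 ≈ 1.644 m/s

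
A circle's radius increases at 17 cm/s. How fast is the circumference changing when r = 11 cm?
34π cm/s

C = 2πr
dC/dt = 2π · dr/dt = 2π · 17 = 34π cm/s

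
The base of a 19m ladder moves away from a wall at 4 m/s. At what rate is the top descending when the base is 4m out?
16√345/345 ≈ 0.8614 m/s

x² + y² = 19²
2x·dx/dt + 2y·dy/dt = 0
dy/dt = -x/y · dx/dt = -4/√345 · 4 = -16√345/345 m/s
The top is descending at 16√345/345 ≈ 0.8614 m/s.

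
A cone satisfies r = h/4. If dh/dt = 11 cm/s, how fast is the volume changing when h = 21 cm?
4851π/16 cm³/s

V = (1/3)π(h/4)²h = πh³/48
dV/dt = πh²/16 · 11
At h = 21: dV/dt = 4851π/16 cm³/s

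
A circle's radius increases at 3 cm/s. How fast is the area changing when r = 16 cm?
96π cm²/s

A = πr²
dA/dt = 2πr · dr/dt = 2π(16)(3) = 96π cm²/s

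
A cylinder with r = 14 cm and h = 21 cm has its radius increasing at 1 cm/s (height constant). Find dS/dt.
98π cm²/s

S = 2πrh + 2πr² (lateral + bases)
dS/dt = (2πh + 4πr)·dr/dt = (2π·21 + 4π·14)·1
= 98π cm²/s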